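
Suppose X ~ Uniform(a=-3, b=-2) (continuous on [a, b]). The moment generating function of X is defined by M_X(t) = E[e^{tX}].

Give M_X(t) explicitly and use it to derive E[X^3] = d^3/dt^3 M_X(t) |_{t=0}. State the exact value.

M_X(t) = (e^(-2*t) - e^(-3*t))/t
M′(t) = (-2*t*e^(t) + 3*t - e^(t) + 1)*e^(-3*t)/t^2
M′′(t) = (4*t^2*e^(t) - 9*t^2 + 4*t*e^(t) - 6*t + 2*e^(t) - 2)*e^(-3*t)/t^3
M′′′(t) = (-8*t^3*e^(t) + 27*t^3 - 12*t^2*e^(t) + 27*t^2 - 12*t*e^(t) + 18*t - 6*e^(t) + 6)*e^(-3*t)/t^4

E[X^3] = M′′′(0) = -65/4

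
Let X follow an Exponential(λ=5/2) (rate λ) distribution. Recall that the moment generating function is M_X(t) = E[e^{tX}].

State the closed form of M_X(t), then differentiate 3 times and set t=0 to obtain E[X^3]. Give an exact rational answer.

M_X(t) = 5/(2*(5/2 - t))
dM/dt = 10/(4*t^2 - 20*t + 25)
d^2M/dt^2 = -40/(8*t^3 - 60*t^2 + 150*t - 125)
d^3M/dt^3 = 240/(16*t^4 - 160*t^3 + 600*t^2 - 1000*t + 625)

E[X^3] = d^3M/dt^3 |_{t=0} = 48/125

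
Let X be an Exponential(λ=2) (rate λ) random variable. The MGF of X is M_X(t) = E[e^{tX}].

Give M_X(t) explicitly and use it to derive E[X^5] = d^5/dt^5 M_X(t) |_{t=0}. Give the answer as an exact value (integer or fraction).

E[X^5] = D^5[M](0) = 15/4

M_X(t) = 2/(2 - t)
D^5[M](t) = 240/(t^6 - 12*t^5 + 60*t^4 - 160*t^3 + 240*t^2 - 192*t + 64)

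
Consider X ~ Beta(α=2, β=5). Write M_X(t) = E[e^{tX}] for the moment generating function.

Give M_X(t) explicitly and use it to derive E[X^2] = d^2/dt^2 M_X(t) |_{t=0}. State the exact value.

E[X^2] = M′′(0) = 3/28

M_X(t) = ₁F₁(2; 7; t)
M′(t) = 2*₁F₁(3; 8; t)/7
M′′(t) = 3*₁F₁(4; 9; t)/28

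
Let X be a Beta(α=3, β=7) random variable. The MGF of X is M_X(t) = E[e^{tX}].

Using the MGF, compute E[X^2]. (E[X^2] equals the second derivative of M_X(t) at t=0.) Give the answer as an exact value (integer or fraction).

M_X(t) = ₁F₁(3; 10; t)
M′(t) = 3*₁F₁(4; 11; t)/10
M′′(t) = 6*₁F₁(5; 12; t)/55

E[X^2] = M′′(0) = 6/55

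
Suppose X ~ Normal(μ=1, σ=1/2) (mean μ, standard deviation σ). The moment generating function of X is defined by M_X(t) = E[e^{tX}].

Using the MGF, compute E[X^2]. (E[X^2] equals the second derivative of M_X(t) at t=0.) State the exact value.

M_X(t) = e^(t^2/8 + t)
D^2[M](t) = t^2*e^(t)*e^(t^2/8)/16 + t*e^(t)*e^(t^2/8)/2 + 5*e^(t)*e^(t^2/8)/4

E[X^2] = D^2[M](0) = 5/4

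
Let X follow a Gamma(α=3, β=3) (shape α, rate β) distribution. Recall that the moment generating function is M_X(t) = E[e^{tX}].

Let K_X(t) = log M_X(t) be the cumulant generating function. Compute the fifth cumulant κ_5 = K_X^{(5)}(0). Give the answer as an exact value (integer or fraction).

κ_5 = K^(5)(0) = 8/27

M_X(t) = 27/(3 - t)^3
K_X(t) = log M_X(t) = -3*log(3 - t) + 3*log(3)
K^(5)(t) = -72/(t^5 - 15*t^4 + 90*t^3 - 270*t^2 + 405*t - 243)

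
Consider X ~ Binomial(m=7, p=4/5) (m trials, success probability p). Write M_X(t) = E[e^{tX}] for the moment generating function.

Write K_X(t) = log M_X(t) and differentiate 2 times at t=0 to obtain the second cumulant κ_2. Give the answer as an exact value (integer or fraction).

M_X(t) = (4*e^(t)/5 + 1/5)^7
K_X(t) = log M_X(t) = 7*log(4*e^(t)/5 + 1/5)
dK/dt = 28*e^(t)/(4*e^(t) + 1)
d^2K/dt^2 = 28*e^(t)/(16*e^(2*t) + 8*e^(t) + 1)

κ_2 = d^2K/dt^2 |_{t=0} = 28/25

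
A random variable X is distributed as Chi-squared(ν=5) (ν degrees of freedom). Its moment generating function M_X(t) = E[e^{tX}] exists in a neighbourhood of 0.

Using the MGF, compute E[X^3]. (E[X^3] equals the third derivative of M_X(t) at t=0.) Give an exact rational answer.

E[X^3] = d^3M/dt^3 |_{t=0} = 315

M_X(t) = (1 - 2*t)^(-5/2)
dM/dt = -5/(8*t^3*√(1 - 2*t) - 12*t^2*√(1 - 2*t) + 6*t*√(1 - 2*t) - √(1 - 2*t))
d^2M/dt^2 = 35/(16*t^4*√(1 - 2*t) - 32*t^3*√(1 - 2*t) + 24*t^2*√(1 - 2*t) - 8*t*√(1 - 2*t) + √(1 - 2*t))
d^3M/dt^3 = -315/(32*t^5*√(1 - 2*t) - 80*t^4*√(1 - 2*t) + 80*t^3*√(1 - 2*t) - 40*t^2*√(1 - 2*t) + 10*t*√(1 - 2*t) - √(1 - 2*t))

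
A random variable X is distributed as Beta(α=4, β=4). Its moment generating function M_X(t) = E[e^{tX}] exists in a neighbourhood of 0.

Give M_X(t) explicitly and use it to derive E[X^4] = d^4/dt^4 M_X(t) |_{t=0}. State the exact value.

E[X^4] = M^(4)(0) = 7/66

M_X(t) = ₁F₁(4; 8; t)
M^(4)(t) = 7*₁F₁(8; 12; t)/66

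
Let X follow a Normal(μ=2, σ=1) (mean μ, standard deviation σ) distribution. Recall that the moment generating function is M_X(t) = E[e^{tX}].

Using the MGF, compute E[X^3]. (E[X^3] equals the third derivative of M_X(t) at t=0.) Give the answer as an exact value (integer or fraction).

M_X(t) = e^(t^2/2 + 2*t)
D^3[M](t) = t^3*e^(2*t)*e^(t^2/2) + 6*t^2*e^(2*t)*e^(t^2/2) + 15*t*e^(2*t)*e^(t^2/2) + 14*e^(2*t)*e^(t^2/2)

E[X^3] = D^3[M](0) = 14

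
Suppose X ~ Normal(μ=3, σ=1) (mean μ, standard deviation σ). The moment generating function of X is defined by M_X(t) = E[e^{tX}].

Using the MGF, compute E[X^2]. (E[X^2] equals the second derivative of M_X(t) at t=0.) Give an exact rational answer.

E[X^2] = D^2[M](0) = 10

M_X(t) = e^(t^2/2 + 3*t)
D^2[M](t) = t^2*e^(3*t)*e^(t^2/2) + 6*t*e^(3*t)*e^(t^2/2) + 10*e^(3*t)*e^(t^2/2)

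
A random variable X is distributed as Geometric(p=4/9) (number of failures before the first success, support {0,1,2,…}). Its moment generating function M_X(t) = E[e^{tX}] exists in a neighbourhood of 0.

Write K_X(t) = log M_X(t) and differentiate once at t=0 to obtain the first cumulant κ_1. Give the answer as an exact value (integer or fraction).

M_X(t) = 4/(9*(1 - 5*e^(t)/9))
K_X(t) = log M_X(t) = -log(1 - 5*e^(t)/9) - 2*log(3) + 2*log(2)
dK/dt = -5*e^(t)/(5*e^(t) - 9)

κ_1 = dK/dt |_{t=0} = 5/4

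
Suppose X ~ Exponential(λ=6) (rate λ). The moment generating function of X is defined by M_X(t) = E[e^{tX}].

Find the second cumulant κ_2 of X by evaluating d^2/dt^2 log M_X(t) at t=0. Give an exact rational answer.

κ_2 = K^(2)(0) = 1/36

M_X(t) = 6/(6 - t)
K_X(t) = log M_X(t) = -log(6 - t) + log(6)
K^(2)(t) = 1/(t^2 - 12*t + 36)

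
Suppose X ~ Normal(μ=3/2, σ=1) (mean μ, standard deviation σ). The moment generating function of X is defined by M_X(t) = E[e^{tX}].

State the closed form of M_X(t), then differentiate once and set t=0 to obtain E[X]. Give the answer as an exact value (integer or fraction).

M_X(t) = e^(t^2/2 + 3*t/2)
M′(t) = t*e^(3*t/2)*e^(t^2/2) + 3*e^(3*t/2)*e^(t^2/2)/2

E[X] = M′(0) = 3/2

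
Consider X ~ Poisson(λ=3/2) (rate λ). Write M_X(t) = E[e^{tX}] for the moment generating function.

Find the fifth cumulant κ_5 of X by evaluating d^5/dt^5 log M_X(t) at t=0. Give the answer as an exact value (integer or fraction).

κ_5 = K^(5)(0) = 3/2

M_X(t) = e^(3*e^(t)/2 - 3/2)
K_X(t) = log M_X(t) = 3*e^(t)/2 - 3/2
K^(5)(t) = 3*e^(t)/2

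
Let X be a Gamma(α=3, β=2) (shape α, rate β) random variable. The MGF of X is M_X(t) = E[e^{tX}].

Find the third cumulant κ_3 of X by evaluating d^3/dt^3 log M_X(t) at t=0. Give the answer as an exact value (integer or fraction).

M_X(t) = 8/(2 - t)^3
K_X(t) = log M_X(t) = -3*log(2 - t) + 3*log(2)
K^(3)(t) = -6/(t^3 - 6*t^2 + 12*t - 8)

κ_3 = K^(3)(0) = 3/4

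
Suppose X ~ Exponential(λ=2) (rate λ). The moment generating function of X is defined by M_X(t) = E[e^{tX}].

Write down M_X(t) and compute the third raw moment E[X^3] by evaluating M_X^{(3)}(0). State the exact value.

E[X^3] = D^3[M](0) = 3/4

M_X(t) = 2/(2 - t)
D^3[M](t) = 12/(t^4 - 8*t^3 + 24*t^2 - 32*t + 16)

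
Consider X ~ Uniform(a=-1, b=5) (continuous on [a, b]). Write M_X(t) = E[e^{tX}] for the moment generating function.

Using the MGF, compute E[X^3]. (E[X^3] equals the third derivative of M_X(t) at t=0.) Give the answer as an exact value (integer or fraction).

M_X(t) = (e^(5*t) - e^(-t))/(6*t)
M^(3)(t) = (125*t^3*e^(6*t) + t^3 - 75*t^2*e^(6*t) + 3*t^2 + 30*t*e^(6*t) + 6*t - 6*e^(6*t) + 6)*e^(-t)/(6*t^4)

E[X^3] = M^(3)(0) = 26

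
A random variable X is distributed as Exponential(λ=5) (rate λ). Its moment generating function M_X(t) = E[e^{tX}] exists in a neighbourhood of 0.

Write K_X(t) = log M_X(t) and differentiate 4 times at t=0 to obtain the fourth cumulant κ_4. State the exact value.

M_X(t) = 5/(5 - t)
K_X(t) = log M_X(t) = -log(5 - t) + log(5)
K^(4)(t) = 6/(t^4 - 20*t^3 + 150*t^2 - 500*t + 625)

κ_4 = K^(4)(0) = 6/625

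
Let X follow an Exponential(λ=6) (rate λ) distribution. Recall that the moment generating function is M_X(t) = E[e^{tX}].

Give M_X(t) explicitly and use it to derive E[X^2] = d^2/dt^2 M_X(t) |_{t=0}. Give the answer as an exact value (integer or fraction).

M_X(t) = 6/(6 - t)
dM/dt = 6/(t^2 - 12*t + 36)
d^2M/dt^2 = -12/(t^3 - 18*t^2 + 108*t - 216)

E[X^2] = d^2M/dt^2 |_{t=0} = 1/18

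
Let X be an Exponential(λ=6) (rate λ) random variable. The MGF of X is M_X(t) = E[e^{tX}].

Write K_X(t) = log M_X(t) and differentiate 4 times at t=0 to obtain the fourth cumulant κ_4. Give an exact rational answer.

κ_4 = d^4K/dt^4 |_{t=0} = 1/216

M_X(t) = 6/(6 - t)
K_X(t) = log M_X(t) = -log(6 - t) + log(6)
dK/dt = -1/(t - 6)
d^2K/dt^2 = 1/(t^2 - 12*t + 36)
d^3K/dt^3 = -2/(t^3 - 18*t^2 + 108*t - 216)
d^4K/dt^4 = 6/(t^4 - 24*t^3 + 216*t^2 - 864*t + 1296)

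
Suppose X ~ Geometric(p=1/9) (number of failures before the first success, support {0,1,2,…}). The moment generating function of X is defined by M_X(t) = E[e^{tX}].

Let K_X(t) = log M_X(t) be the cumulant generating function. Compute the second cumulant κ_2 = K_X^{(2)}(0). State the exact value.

M_X(t) = 1/(9*(1 - 8*e^(t)/9))
K_X(t) = log M_X(t) = -log(1 - 8*e^(t)/9) - 2*log(3)
K^(2)(t) = 72*e^(t)/(64*e^(2*t) - 144*e^(t) + 81)

κ_2 = K^(2)(0) = 72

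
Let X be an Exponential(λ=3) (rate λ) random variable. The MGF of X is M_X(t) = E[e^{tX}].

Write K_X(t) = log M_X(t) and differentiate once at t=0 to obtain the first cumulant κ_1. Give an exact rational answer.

M_X(t) = 3/(3 - t)
K_X(t) = log M_X(t) = -log(3 - t) + log(3)
D[K](t) = -1/(t - 3)

κ_1 = D[K](0) = 1/3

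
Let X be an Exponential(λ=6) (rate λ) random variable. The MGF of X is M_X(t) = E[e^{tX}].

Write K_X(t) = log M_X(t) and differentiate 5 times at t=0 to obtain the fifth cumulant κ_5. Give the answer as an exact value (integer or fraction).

M_X(t) = 6/(6 - t)
K_X(t) = log M_X(t) = -log(6 - t) + log(6)
dK/dt = -1/(t - 6)
d^2K/dt^2 = 1/(t^2 - 12*t + 36)
d^3K/dt^3 = -2/(t^3 - 18*t^2 + 108*t - 216)
d^4K/dt^4 = 6/(t^4 - 24*t^3 + 216*t^2 - 864*t + 1296)
d^5K/dt^5 = -24/(t^5 - 30*t^4 + 360*t^3 - 2160*t^2 + 6480*t - 7776)

κ_5 = d^5K/dt^5 |_{t=0} = 1/324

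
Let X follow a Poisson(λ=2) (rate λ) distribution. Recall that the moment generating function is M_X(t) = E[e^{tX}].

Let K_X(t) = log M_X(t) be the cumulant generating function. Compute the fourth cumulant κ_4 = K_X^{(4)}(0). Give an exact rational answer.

M_X(t) = e^(2*e^(t) - 2)
K_X(t) = log M_X(t) = 2*e^(t) - 2
K′(t) = 2*e^(t)
K′′(t) = 2*e^(t)
K′′′(t) = 2*e^(t)
K′′′′(t) = 2*e^(t)

κ_4 = K′′′′(0) = 2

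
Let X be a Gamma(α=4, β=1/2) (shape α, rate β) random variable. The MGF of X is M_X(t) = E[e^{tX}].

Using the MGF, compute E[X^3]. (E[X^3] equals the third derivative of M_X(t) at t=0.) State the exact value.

E[X^3] = d^3M/dt^3 |_{t=0} = 960

M_X(t) = 1/(16*(1/2 - t)^4)
dM/dt = -8/(32*t^5 - 80*t^4 + 80*t^3 - 40*t^2 + 10*t - 1)
d^2M/dt^2 = 80/(64*t^6 - 192*t^5 + 240*t^4 - 160*t^3 + 60*t^2 - 12*t + 1)
d^3M/dt^3 = -960/(128*t^7 - 448*t^6 + 672*t^5 - 560*t^4 + 280*t^3 - 84*t^2 + 14*t - 1)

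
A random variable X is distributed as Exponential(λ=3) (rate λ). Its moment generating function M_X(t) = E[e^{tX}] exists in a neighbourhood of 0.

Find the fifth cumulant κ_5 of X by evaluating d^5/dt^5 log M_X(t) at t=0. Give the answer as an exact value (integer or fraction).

κ_5 = K′′′′′(0) = 8/81

M_X(t) = 3/(3 - t)
K_X(t) = log M_X(t) = -log(3 - t) + log(3)
K′(t) = -1/(t - 3)
K′′(t) = 1/(t^2 - 6*t + 9)
K′′′(t) = -2/(t^3 - 9*t^2 + 27*t - 27)
K′′′′(t) = 6/(t^4 - 12*t^3 + 54*t^2 - 108*t + 81)
K′′′′′(t) = -24/(t^5 - 15*t^4 + 90*t^3 - 270*t^2 + 405*t - 243)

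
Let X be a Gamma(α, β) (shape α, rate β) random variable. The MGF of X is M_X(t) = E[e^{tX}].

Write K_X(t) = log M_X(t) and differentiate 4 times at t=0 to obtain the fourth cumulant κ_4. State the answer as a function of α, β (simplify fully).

M_X(t) = (β/(β - t))^α
K_X(t) = log M_X(t) = α*(log(β) - log(β - t))
dK/dt = -α/(-β + t)
d^2K/dt^2 = α/(β^2 - 2*β*t + t^2)
d^3K/dt^3 = -2*α/(-β^3 + 3*β^2*t - 3*β*t^2 + t^3)
d^4K/dt^4 = 6*α/(β^4 - 4*β^3*t + 6*β^2*t^2 - 4*β*t^3 + t^4)

κ_4 = d^4K/dt^4 |_{t=0} = 6*α/β^4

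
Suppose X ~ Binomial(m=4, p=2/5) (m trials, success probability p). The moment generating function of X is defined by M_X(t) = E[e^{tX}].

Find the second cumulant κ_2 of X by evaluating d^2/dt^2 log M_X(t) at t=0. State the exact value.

M_X(t) = (2*e^(t)/5 + 3/5)^4
K_X(t) = log M_X(t) = 4*log(2*e^(t)/5 + 3/5)
K^(2)(t) = 24*e^(t)/(4*e^(2*t) + 12*e^(t) + 9)

κ_2 = K^(2)(0) = 24/25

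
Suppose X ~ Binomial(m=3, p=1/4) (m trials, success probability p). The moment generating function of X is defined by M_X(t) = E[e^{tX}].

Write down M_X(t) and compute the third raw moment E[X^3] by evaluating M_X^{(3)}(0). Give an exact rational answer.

E[X^3] = M′′′(0) = 63/32

M_X(t) = (e^(t)/4 + 3/4)^3
M′(t) = 3*e^(3*t)/64 + 9*e^(2*t)/32 + 27*e^(t)/64
M′′(t) = 9*e^(3*t)/64 + 9*e^(2*t)/16 + 27*e^(t)/64
M′′′(t) = 27*e^(3*t)/64 + 9*e^(2*t)/8 + 27*e^(t)/64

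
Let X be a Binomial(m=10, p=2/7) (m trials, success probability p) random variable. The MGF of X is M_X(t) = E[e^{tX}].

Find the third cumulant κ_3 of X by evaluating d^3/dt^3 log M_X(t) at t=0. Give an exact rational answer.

κ_3 = d^3K/dt^3 |_{t=0} = 300/343

M_X(t) = (2*e^(t)/7 + 5/7)^10
K_X(t) = log M_X(t) = 10*log(2*e^(t)/7 + 5/7)
dK/dt = 20*e^(t)/(2*e^(t) + 5)
d^2K/dt^2 = 100*e^(t)/(4*e^(2*t) + 20*e^(t) + 25)
d^3K/dt^3 = (-200*e^(2*t) + 500*e^(t))/(8*e^(3*t) + 60*e^(2*t) + 150*e^(t) + 125)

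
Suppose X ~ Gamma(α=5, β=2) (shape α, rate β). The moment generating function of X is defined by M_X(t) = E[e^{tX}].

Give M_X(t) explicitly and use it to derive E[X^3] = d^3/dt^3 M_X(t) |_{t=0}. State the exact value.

M_X(t) = 32/(2 - t)^5
D^3[M](t) = 6720/(t^8 - 16*t^7 + 112*t^6 - 448*t^5 + 1120*t^4 - 1792*t^3 + 1792*t^2 - 1024*t + 256)

E[X^3] = D^3[M](0) = 105/4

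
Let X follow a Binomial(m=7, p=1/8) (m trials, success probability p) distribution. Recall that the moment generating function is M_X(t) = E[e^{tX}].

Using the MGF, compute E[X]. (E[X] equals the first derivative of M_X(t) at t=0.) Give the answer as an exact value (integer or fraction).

M_X(t) = (e^(t)/8 + 7/8)^7
dM/dt = 7*e^(7*t)/2097152 + 147*e^(6*t)/1048576 + 5145*e^(5*t)/2097152 + 12005*e^(4*t)/524288 + 252105*e^(3*t)/2097152 + 352947*e^(2*t)/1048576 + 823543*e^(t)/2097152

E[X] = dM/dt |_{t=0} = 7/8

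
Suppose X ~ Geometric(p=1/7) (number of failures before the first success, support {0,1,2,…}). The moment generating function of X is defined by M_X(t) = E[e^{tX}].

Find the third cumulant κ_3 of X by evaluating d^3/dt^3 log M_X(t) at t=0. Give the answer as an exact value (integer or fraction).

κ_3 = D^3[K](0) = 546

M_X(t) = 1/(7*(1 - 6*e^(t)/7))
K_X(t) = log M_X(t) = -log(1 - 6*e^(t)/7) - log(7)
D^3[K](t) = (-252*e^(2*t) - 294*e^(t))/(216*e^(3*t) - 756*e^(2*t) + 882*e^(t) - 343)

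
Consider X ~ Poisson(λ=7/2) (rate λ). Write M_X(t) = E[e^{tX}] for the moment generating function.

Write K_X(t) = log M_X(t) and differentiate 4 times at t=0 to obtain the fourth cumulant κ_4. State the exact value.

M_X(t) = e^(7*e^(t)/2 - 7/2)
K_X(t) = log M_X(t) = 7*e^(t)/2 - 7/2
D^4[K](t) = 7*e^(t)/2

κ_4 = D^4[K](0) = 7/2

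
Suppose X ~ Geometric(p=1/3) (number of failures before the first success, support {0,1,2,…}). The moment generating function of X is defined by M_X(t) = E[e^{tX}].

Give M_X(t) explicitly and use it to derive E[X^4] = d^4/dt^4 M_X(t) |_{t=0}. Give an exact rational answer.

E[X^4] = D^4[M](0) = 730

M_X(t) = 1/(3*(1 - 2*e^(t)/3))
D^4[M](t) = (-16*e^(4*t) - 264*e^(3*t) - 396*e^(2*t) - 54*e^(t))/(32*e^(5*t) - 240*e^(4*t) + 720*e^(3*t) - 1080*e^(2*t) + 810*e^(t) - 243)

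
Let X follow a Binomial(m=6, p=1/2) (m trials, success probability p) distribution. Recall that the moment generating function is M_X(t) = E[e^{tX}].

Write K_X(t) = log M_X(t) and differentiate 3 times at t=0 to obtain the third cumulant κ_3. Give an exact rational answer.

M_X(t) = (e^(t)/2 + 1/2)^6
K_X(t) = log M_X(t) = 6*log(e^(t)/2 + 1/2)
dK/dt = 6*e^(t)/(e^(t) + 1)
d^2K/dt^2 = 6*e^(t)/(e^(2*t) + 2*e^(t) + 1)
d^3K/dt^3 = (-6*e^(2*t) + 6*e^(t))/(e^(3*t) + 3*e^(2*t) + 3*e^(t) + 1)

κ_3 = d^3K/dt^3 |_{t=0} = 0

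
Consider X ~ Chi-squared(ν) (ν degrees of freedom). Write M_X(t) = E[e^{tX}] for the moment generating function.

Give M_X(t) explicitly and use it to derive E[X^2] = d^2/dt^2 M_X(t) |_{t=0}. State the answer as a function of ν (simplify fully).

M_X(t) = (1 - 2*t)^(-ν/2)
dM/dt = -ν/(2*t*(1 - 2*t)^(ν/2) - (1 - 2*t)^(ν/2))
d^2M/dt^2 = (ν^2 + 2*ν)/(4*t^2*(1 - 2*t)^(ν/2) - 4*t*(1 - 2*t)^(ν/2) + (1 - 2*t)^(ν/2))

E[X^2] = d^2M/dt^2 |_{t=0} = ν*(ν + 2)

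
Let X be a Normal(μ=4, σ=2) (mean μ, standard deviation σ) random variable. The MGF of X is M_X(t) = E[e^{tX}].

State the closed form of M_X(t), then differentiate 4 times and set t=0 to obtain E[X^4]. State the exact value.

E[X^4] = D^4[M](0) = 688

M_X(t) = e^(2*t^2 + 4*t)
D^4[M](t) = 256*t^4*e^(4*t)*e^(2*t^2) + 1024*t^3*e^(4*t)*e^(2*t^2) + 1920*t^2*e^(4*t)*e^(2*t^2) + 1792*t*e^(4*t)*e^(2*t^2) + 688*e^(4*t)*e^(2*t^2)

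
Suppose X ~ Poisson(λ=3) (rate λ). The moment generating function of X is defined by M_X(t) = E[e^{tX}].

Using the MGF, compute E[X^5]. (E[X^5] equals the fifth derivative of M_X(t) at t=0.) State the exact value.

M_X(t) = e^(3*e^(t) - 3)
dM/dt = 3*e^(-3)*e^(t)*e^(3*e^(t))
d^2M/dt^2 = (9*e^(2*t)*e^(3*e^(t)) + 3*e^(t)*e^(3*e^(t)))*e^(-3)
d^3M/dt^3 = (27*e^(3*t)*e^(3*e^(t)) + 27*e^(2*t)*e^(3*e^(t)) + 3*e^(t)*e^(3*e^(t)))*e^(-3)
d^4M/dt^4 = (81*e^(4*t)*e^(3*e^(t)) + 162*e^(3*t)*e^(3*e^(t)) + 63*e^(2*t)*e^(3*e^(t)) + 3*e^(t)*e^(3*e^(t)))*e^(-3)
d^5M/dt^5 = (243*e^(5*t)*e^(3*e^(t)) + 810*e^(4*t)*e^(3*e^(t)) + 675*e^(3*t)*e^(3*e^(t)) + 135*e^(2*t)*e^(3*e^(t)) + 3*e^(t)*e^(3*e^(t)))*e^(-3)

E[X^5] = d^5M/dt^5 |_{t=0} = 1866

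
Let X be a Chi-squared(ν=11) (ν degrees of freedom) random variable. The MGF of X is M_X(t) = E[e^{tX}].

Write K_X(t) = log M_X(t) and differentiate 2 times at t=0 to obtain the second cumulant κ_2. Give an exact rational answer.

M_X(t) = (1 - 2*t)^(-11/2)
K_X(t) = log M_X(t) = -11*log(1 - 2*t)/2
dK/dt = -11/(2*t - 1)
d^2K/dt^2 = 22/(4*t^2 - 4*t + 1)

κ_2 = d^2K/dt^2 |_{t=0} = 22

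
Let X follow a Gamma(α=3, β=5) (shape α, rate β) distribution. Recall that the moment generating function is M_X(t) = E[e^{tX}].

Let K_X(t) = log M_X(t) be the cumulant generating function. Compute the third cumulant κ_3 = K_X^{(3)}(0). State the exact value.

M_X(t) = 125/(5 - t)^3
K_X(t) = log M_X(t) = -3*log(5 - t) + 3*log(5)
K^(3)(t) = -6/(t^3 - 15*t^2 + 75*t - 125)

κ_3 = K^(3)(0) = 6/125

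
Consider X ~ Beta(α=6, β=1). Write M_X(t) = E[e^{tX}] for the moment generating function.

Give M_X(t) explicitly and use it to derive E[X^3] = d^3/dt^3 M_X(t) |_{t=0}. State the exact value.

M_X(t) = ₁F₁(6; 7; t)
M′(t) = 6*₁F₁(7; 8; t)/7
M′′(t) = 3*₁F₁(8; 9; t)/4
M′′′(t) = 2*₁F₁(9; 10; t)/3

E[X^3] = M′′′(0) = 2/3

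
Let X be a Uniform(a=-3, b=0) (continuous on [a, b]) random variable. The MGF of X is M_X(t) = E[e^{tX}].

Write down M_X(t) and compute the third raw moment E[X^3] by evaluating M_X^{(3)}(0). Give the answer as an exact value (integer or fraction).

M_X(t) = (1 - e^(-3*t))/(3*t)
D^3[M](t) = (9*t^3 + 9*t^2 + 6*t - 2*e^(3*t) + 2)*e^(-3*t)/t^4

E[X^3] = D^3[M](0) = -27/4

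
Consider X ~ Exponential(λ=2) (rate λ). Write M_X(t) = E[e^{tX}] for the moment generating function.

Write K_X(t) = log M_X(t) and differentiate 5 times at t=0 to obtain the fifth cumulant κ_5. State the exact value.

M_X(t) = 2/(2 - t)
K_X(t) = log M_X(t) = -log(2 - t) + log(2)
K^(5)(t) = -24/(t^5 - 10*t^4 + 40*t^3 - 80*t^2 + 80*t - 32)

κ_5 = K^(5)(0) = 3/4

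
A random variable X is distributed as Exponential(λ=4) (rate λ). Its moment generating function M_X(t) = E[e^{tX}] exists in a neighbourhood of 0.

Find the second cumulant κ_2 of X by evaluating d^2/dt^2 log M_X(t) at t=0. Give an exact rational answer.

κ_2 = D^2[K](0) = 1/16

M_X(t) = 4/(4 - t)
K_X(t) = log M_X(t) = -log(4 - t) + 2*log(2)
D^2[K](t) = 1/(t^2 - 8*t + 16)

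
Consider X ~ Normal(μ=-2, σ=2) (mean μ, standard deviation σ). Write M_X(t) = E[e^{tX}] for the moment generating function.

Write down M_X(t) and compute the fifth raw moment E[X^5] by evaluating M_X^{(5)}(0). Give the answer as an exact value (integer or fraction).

E[X^5] = M^(5)(0) = -832

M_X(t) = e^(2*t^2 - 2*t)
M^(5)(t) = (1024*t^5*e^(2*t^2) - 2560*t^4*e^(2*t^2) + 5120*t^3*e^(2*t^2) - 5120*t^2*e^(2*t^2) + 3200*t*e^(2*t^2) - 832*e^(2*t^2))*e^(-2*t)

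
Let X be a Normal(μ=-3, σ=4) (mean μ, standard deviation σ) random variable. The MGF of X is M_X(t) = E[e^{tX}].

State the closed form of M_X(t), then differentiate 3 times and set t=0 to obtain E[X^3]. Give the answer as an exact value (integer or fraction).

E[X^3] = M^(3)(0) = -171

M_X(t) = e^(8*t^2 - 3*t)
M^(3)(t) = (4096*t^3*e^(8*t^2) - 2304*t^2*e^(8*t^2) + 1200*t*e^(8*t^2) - 171*e^(8*t^2))*e^(-3*t)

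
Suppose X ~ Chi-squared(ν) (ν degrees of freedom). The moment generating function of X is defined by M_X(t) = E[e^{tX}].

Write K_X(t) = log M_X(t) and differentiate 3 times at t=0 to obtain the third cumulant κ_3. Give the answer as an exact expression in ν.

M_X(t) = (1 - 2*t)^(-ν/2)
K_X(t) = log M_X(t) = -ν*log(1 - 2*t)/2
K′(t) = -ν/(2*t - 1)
K′′(t) = 2*ν/(4*t^2 - 4*t + 1)
K′′′(t) = -8*ν/(8*t^3 - 12*t^2 + 6*t - 1)

κ_3 = K′′′(0) = 8*ν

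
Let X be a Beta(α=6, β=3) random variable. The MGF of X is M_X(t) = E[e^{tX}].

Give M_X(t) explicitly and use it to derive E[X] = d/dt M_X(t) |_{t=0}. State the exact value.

M_X(t) = ₁F₁(6; 9; t)
D[M](t) = 2*₁F₁(7; 10; t)/3

E[X] = D[M](0) = 2/3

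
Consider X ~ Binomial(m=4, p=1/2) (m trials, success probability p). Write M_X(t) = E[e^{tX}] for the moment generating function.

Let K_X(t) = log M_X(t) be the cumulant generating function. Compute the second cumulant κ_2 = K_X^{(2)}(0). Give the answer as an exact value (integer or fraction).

M_X(t) = (e^(t)/2 + 1/2)^4
K_X(t) = log M_X(t) = 4*log(e^(t)/2 + 1/2)
K^(2)(t) = 4*e^(t)/(e^(2*t) + 2*e^(t) + 1)

κ_2 = K^(2)(0) = 1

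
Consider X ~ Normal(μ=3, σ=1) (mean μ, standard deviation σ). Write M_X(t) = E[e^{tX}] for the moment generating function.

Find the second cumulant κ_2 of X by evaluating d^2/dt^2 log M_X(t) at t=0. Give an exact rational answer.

κ_2 = K′′(0) = 1

M_X(t) = e^(t^2/2 + 3*t)
K_X(t) = log M_X(t) = t^2/2 + 3*t
K′(t) = t + 3
K′′(t) = 1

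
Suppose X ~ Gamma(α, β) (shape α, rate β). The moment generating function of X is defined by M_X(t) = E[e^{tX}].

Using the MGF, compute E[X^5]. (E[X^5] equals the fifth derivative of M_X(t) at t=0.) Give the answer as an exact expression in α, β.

M_X(t) = (β/(β - t))^α
M′(t) = -α*β^α*(1/(β - t))^α/(-β + t)
M′′(t) = (α^2*β^α*(1/(β - t))^α + α*β^α*(1/(β - t))^α)/(β^2 - 2*β*t + t^2)
M′′′(t) = (-α^3*β^α*(1/(β - t))^α - 3*α^2*β^α*(1/(β - t))^α - 2*α*β^α*(1/(β - t))^α)/(-β^3 + 3*β^2*t - 3*β*t^2 + t^3)
M′′′′(t) = (α^4*β^α*(1/(β - t))^α + 6*α^3*β^α*(1/(β - t))^α + 11*α^2*β^α*(1/(β - t))^α + 6*α*β^α*(1/(β - t))^α)/(β^4 - 4*β^3*t + 6*β^2*t^2 - 4*β*t^3 + t^4)

E[X^5] = M′′′′′(0) = α*(α^4 + 10*α^3 + 35*α^2 + 50*α + 24)/β^5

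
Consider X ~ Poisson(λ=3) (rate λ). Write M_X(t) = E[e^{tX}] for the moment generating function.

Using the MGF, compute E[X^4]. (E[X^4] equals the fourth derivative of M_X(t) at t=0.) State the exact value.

M_X(t) = e^(3*e^(t) - 3)
M′(t) = 3*e^(-3)*e^(t)*e^(3*e^(t))
M′′(t) = (9*e^(2*t)*e^(3*e^(t)) + 3*e^(t)*e^(3*e^(t)))*e^(-3)
M′′′(t) = (27*e^(3*t)*e^(3*e^(t)) + 27*e^(2*t)*e^(3*e^(t)) + 3*e^(t)*e^(3*e^(t)))*e^(-3)
M′′′′(t) = (81*e^(4*t)*e^(3*e^(t)) + 162*e^(3*t)*e^(3*e^(t)) + 63*e^(2*t)*e^(3*e^(t)) + 3*e^(t)*e^(3*e^(t)))*e^(-3)

E[X^4] = M′′′′(0) = 309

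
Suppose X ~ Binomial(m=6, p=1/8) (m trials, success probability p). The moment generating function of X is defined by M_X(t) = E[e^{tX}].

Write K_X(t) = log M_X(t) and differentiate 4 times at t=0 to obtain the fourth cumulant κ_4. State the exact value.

M_X(t) = (e^(t)/8 + 7/8)^6
K_X(t) = log M_X(t) = 6*log(e^(t)/8 + 7/8)
K^(4)(t) = (42*e^(3*t) - 1176*e^(2*t) + 2058*e^(t))/(e^(4*t) + 28*e^(3*t) + 294*e^(2*t) + 1372*e^(t) + 2401)

κ_4 = K^(4)(0) = 231/1024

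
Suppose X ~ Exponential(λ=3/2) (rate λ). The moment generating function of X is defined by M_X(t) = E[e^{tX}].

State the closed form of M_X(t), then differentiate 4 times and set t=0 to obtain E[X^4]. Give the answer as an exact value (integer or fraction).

E[X^4] = d^4M/dt^4 |_{t=0} = 128/27

M_X(t) = 3/(2*(3/2 - t))
dM/dt = 6/(4*t^2 - 12*t + 9)
d^2M/dt^2 = -24/(8*t^3 - 36*t^2 + 54*t - 27)
d^3M/dt^3 = 144/(16*t^4 - 96*t^3 + 216*t^2 - 216*t + 81)
d^4M/dt^4 = -1152/(32*t^5 - 240*t^4 + 720*t^3 - 1080*t^2 + 810*t - 243)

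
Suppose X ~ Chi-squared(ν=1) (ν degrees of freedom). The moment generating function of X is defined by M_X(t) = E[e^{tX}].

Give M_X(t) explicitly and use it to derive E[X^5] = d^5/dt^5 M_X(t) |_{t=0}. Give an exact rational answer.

M_X(t) = 1/√(1 - 2*t)
dM/dt = -1/(2*t*√(1 - 2*t) - √(1 - 2*t))
d^2M/dt^2 = 3/(4*t^2*√(1 - 2*t) - 4*t*√(1 - 2*t) + √(1 - 2*t))
d^3M/dt^3 = -15/(8*t^3*√(1 - 2*t) - 12*t^2*√(1 - 2*t) + 6*t*√(1 - 2*t) - √(1 - 2*t))
d^4M/dt^4 = 105/(16*t^4*√(1 - 2*t) - 32*t^3*√(1 - 2*t) + 24*t^2*√(1 - 2*t) - 8*t*√(1 - 2*t) + √(1 - 2*t))
d^5M/dt^5 = -945/(32*t^5*√(1 - 2*t) - 80*t^4*√(1 - 2*t) + 80*t^3*√(1 - 2*t) - 40*t^2*√(1 - 2*t) + 10*t*√(1 - 2*t) - √(1 - 2*t))

E[X^5] = d^5M/dt^5 |_{t=0} = 945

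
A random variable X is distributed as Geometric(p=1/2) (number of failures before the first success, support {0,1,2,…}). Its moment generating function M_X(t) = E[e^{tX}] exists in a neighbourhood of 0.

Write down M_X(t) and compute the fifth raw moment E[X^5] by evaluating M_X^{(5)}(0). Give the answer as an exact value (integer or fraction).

E[X^5] = M^(5)(0) = 541

M_X(t) = 1/(2*(1 - e^(t)/2))
M^(5)(t) = (e^(5*t) + 52*e^(4*t) + 264*e^(3*t) + 208*e^(2*t) + 16*e^(t))/(e^(6*t) - 12*e^(5*t) + 60*e^(4*t) - 160*e^(3*t) + 240*e^(2*t) - 192*e^(t) + 64)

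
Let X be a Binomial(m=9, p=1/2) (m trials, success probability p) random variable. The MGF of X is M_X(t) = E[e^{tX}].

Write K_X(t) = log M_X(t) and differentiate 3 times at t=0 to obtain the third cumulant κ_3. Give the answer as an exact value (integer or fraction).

κ_3 = d^3K/dt^3 |_{t=0} = 0

M_X(t) = (e^(t)/2 + 1/2)^9
K_X(t) = log M_X(t) = 9*log(e^(t)/2 + 1/2)
dK/dt = 9*e^(t)/(e^(t) + 1)
d^2K/dt^2 = 9*e^(t)/(e^(2*t) + 2*e^(t) + 1)
d^3K/dt^3 = (-9*e^(2*t) + 9*e^(t))/(e^(3*t) + 3*e^(2*t) + 3*e^(t) + 1)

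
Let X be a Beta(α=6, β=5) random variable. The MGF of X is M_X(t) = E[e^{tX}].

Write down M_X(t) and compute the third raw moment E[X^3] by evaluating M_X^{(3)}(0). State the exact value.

M_X(t) = ₁F₁(6; 11; t)
D^3[M](t) = 28*₁F₁(9; 14; t)/143

E[X^3] = D^3[M](0) = 28/143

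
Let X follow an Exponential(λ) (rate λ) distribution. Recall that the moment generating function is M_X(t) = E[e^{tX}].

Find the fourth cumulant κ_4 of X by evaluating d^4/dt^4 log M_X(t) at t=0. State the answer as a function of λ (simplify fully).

M_X(t) = λ/(λ - t)
K_X(t) = log M_X(t) = log(λ) - log(λ - t)
K′(t) = -1/(-λ + t)
K′′(t) = 1/(λ^2 - 2*λ*t + t^2)
K′′′(t) = -2/(-λ^3 + 3*λ^2*t - 3*λ*t^2 + t^3)
K′′′′(t) = 6/(λ^4 - 4*λ^3*t + 6*λ^2*t^2 - 4*λ*t^3 + t^4)

κ_4 = K′′′′(0) = 6/λ^4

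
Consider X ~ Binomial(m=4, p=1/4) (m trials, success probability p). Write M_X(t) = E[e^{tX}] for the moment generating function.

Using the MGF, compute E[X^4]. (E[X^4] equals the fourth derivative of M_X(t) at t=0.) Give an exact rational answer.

E[X^4] = M′′′′(0) = 275/32

M_X(t) = (e^(t)/4 + 3/4)^4
M′(t) = e^(4*t)/64 + 9*e^(3*t)/64 + 27*e^(2*t)/64 + 27*e^(t)/64
M′′(t) = e^(4*t)/16 + 27*e^(3*t)/64 + 27*e^(2*t)/32 + 27*e^(t)/64
M′′′(t) = e^(4*t)/4 + 81*e^(3*t)/64 + 27*e^(2*t)/16 + 27*e^(t)/64
M′′′′(t) = e^(4*t) + 243*e^(3*t)/64 + 27*e^(2*t)/8 + 27*e^(t)/64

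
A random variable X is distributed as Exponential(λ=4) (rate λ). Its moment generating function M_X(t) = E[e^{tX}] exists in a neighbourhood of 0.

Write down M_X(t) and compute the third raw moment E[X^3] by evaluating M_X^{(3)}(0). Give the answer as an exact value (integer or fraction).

E[X^3] = D^3[M](0) = 3/32

M_X(t) = 4/(4 - t)
D^3[M](t) = 24/(t^4 - 16*t^3 + 96*t^2 - 256*t + 256)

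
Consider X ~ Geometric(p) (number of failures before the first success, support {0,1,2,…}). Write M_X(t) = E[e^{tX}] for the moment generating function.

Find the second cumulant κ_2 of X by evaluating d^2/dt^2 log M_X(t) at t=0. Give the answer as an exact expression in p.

κ_2 = K′′(0) = (1 - p)/p^2

M_X(t) = p/(-(1 - p)*e^(t) + 1)
K_X(t) = log M_X(t) = log(p) - log(-(1 - p)*e^(t) + 1)
K′(t) = (-p*e^(t) + e^(t))/(p*e^(t) - e^(t) + 1)
K′′(t) = (-p*e^(t) + e^(t))/(p^2*e^(2*t) - 2*p*e^(2*t) + 2*p*e^(t) + e^(2*t) - 2*e^(t) + 1)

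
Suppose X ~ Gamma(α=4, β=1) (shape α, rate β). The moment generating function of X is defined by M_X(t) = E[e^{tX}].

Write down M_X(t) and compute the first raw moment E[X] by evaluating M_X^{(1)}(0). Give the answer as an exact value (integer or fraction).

E[X] = dM/dt |_{t=0} = 4

M_X(t) = (1 - t)^(-4)
dM/dt = -4/(t^5 - 5*t^4 + 10*t^3 - 10*t^2 + 5*t - 1)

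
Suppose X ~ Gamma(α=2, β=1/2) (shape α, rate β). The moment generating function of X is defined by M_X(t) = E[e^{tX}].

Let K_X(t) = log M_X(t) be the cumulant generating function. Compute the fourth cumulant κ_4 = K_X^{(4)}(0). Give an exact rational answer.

M_X(t) = 1/(4*(1/2 - t)^2)
K_X(t) = log M_X(t) = -2*log(1/2 - t) - 2*log(2)
K^(4)(t) = 192/(16*t^4 - 32*t^3 + 24*t^2 - 8*t + 1)

κ_4 = K^(4)(0) = 192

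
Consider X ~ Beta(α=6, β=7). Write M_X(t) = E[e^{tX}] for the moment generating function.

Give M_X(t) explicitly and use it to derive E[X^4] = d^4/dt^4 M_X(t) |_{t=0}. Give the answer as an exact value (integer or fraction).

E[X^4] = M′′′′(0) = 9/130

M_X(t) = ₁F₁(6; 13; t)
M′(t) = 6*₁F₁(7; 14; t)/13
M′′(t) = 3*₁F₁(8; 15; t)/13
M′′′(t) = 8*₁F₁(9; 16; t)/65
M′′′′(t) = 9*₁F₁(10; 17; t)/130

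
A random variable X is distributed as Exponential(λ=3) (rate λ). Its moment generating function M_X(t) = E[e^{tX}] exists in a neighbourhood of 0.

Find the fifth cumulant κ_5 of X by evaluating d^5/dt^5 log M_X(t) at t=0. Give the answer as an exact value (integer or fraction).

M_X(t) = 3/(3 - t)
K_X(t) = log M_X(t) = -log(3 - t) + log(3)
K′(t) = -1/(t - 3)
K′′(t) = 1/(t^2 - 6*t + 9)
K′′′(t) = -2/(t^3 - 9*t^2 + 27*t - 27)
K′′′′(t) = 6/(t^4 - 12*t^3 + 54*t^2 - 108*t + 81)
K′′′′′(t) = -24/(t^5 - 15*t^4 + 90*t^3 - 270*t^2 + 405*t - 243)

κ_5 = K′′′′′(0) = 8/81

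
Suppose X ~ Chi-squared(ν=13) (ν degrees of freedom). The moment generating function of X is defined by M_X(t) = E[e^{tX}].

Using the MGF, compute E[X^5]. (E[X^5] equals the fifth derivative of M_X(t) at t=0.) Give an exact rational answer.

E[X^5] = D^5[M](0) = 1322685

M_X(t) = (1 - 2*t)^(-13/2)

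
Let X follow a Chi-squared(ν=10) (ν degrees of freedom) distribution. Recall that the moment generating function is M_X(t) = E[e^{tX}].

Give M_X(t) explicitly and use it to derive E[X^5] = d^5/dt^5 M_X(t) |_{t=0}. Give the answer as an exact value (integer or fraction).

M_X(t) = (1 - 2*t)^(-5)
dM/dt = 10/(64*t^6 - 192*t^5 + 240*t^4 - 160*t^3 + 60*t^2 - 12*t + 1)
d^2M/dt^2 = -120/(128*t^7 - 448*t^6 + 672*t^5 - 560*t^4 + 280*t^3 - 84*t^2 + 14*t - 1)
d^3M/dt^3 = 1680/(256*t^8 - 1024*t^7 + 1792*t^6 - 1792*t^5 + 1120*t^4 - 448*t^3 + 112*t^2 - 16*t + 1)
d^4M/dt^4 = -26880/(512*t^9 - 2304*t^8 + 4608*t^7 - 5376*t^6 + 4032*t^5 - 2016*t^4 + 672*t^3 - 144*t^2 + 18*t - 1)
d^5M/dt^5 = 483840/(1024*t^10 - 5120*t^9 + 11520*t^8 - 15360*t^7 + 13440*t^6 - 8064*t^5 + 3360*t^4 - 960*t^3 + 180*t^2 - 20*t + 1)

E[X^5] = d^5M/dt^5 |_{t=0} = 483840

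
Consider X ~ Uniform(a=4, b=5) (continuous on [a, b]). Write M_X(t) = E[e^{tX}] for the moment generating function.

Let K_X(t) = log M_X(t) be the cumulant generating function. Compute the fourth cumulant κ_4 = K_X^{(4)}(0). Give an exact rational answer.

M_X(t) = (e^(5*t) - e^(4*t))/t
K_X(t) = log M_X(t) = -log(t) + log(e^(5*t) - e^(4*t))

κ_4 = D^4[K](0) = -1/120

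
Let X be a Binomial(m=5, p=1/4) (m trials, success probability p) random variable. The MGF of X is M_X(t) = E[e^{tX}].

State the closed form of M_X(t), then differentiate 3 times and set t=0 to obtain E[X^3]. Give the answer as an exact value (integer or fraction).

M_X(t) = (e^(t)/4 + 3/4)^5
M′(t) = 5*e^(5*t)/1024 + 15*e^(4*t)/256 + 135*e^(3*t)/512 + 135*e^(2*t)/256 + 405*e^(t)/1024
M′′(t) = 25*e^(5*t)/1024 + 15*e^(4*t)/64 + 405*e^(3*t)/512 + 135*e^(2*t)/128 + 405*e^(t)/1024
M′′′(t) = 125*e^(5*t)/1024 + 15*e^(4*t)/16 + 1215*e^(3*t)/512 + 135*e^(2*t)/64 + 405*e^(t)/1024

E[X^3] = M′′′(0) = 95/16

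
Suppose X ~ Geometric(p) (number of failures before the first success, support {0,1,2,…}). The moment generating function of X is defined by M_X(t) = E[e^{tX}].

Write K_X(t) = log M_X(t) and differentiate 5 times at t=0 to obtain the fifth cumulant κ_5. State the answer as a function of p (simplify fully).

κ_5 = K^(5)(0) = (p^4 - 15*p^3 + 50*p^2 - 60*p + 24)/p^5

M_X(t) = p/(-(1 - p)*e^(t) + 1)
K_X(t) = log M_X(t) = log(p) - log(-(1 - p)*e^(t) + 1)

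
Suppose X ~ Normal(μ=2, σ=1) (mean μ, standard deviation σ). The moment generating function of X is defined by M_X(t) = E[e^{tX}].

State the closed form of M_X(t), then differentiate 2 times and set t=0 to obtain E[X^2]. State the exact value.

E[X^2] = M^(2)(0) = 5

M_X(t) = e^(t^2/2 + 2*t)
M^(2)(t) = t^2*e^(2*t)*e^(t^2/2) + 4*t*e^(2*t)*e^(t^2/2) + 5*e^(2*t)*e^(t^2/2)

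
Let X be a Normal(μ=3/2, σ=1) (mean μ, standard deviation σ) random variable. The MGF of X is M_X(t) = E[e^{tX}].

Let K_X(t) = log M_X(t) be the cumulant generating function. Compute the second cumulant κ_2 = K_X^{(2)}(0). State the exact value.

κ_2 = d^2K/dt^2 |_{t=0} = 1

M_X(t) = e^(t^2/2 + 3*t/2)
K_X(t) = log M_X(t) = t^2/2 + 3*t/2
dK/dt = t + 3/2
d^2K/dt^2 = 1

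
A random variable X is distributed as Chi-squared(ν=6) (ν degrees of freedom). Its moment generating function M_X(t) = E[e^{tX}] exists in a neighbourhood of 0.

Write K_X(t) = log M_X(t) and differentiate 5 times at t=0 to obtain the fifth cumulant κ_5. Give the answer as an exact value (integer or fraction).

M_X(t) = (1 - 2*t)^(-3)
K_X(t) = log M_X(t) = -3*log(1 - 2*t)
D^5[K](t) = -2304/(32*t^5 - 80*t^4 + 80*t^3 - 40*t^2 + 10*t - 1)

κ_5 = D^5[K](0) = 2304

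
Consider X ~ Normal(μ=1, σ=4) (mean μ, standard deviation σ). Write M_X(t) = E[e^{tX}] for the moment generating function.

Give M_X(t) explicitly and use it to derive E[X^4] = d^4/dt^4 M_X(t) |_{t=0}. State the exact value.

M_X(t) = e^(8*t^2 + t)
M^(4)(t) = 65536*t^4*e^(t)*e^(8*t^2) + 16384*t^3*e^(t)*e^(8*t^2) + 26112*t^2*e^(t)*e^(8*t^2) + 3136*t*e^(t)*e^(8*t^2) + 865*e^(t)*e^(8*t^2)

E[X^4] = M^(4)(0) = 865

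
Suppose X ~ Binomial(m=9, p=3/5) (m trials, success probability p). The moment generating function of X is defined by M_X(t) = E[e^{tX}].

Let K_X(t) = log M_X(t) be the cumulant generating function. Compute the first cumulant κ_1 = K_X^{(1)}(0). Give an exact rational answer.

κ_1 = dK/dt |_{t=0} = 27/5

M_X(t) = (3*e^(t)/5 + 2/5)^9
K_X(t) = log M_X(t) = 9*log(3*e^(t)/5 + 2/5)
dK/dt = 27*e^(t)/(3*e^(t) + 2)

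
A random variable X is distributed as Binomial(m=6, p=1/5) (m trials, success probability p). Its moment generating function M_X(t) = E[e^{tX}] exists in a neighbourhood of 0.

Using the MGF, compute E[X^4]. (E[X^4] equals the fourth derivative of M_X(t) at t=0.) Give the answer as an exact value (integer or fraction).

E[X^4] = M^(4)(0) = 1992/125

M_X(t) = (e^(t)/5 + 4/5)^6
M^(4)(t) = 1296*e^(6*t)/15625 + 24*e^(5*t)/25 + 12288*e^(4*t)/3125 + 20736*e^(3*t)/3125 + 12288*e^(2*t)/3125 + 6144*e^(t)/15625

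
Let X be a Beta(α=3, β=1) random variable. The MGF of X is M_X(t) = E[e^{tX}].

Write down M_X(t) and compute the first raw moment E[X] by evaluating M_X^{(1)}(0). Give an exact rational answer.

E[X] = M^(1)(0) = 3/4

M_X(t) = ₁F₁(3; 4; t)
M^(1)(t) = 3*₁F₁(4; 5; t)/4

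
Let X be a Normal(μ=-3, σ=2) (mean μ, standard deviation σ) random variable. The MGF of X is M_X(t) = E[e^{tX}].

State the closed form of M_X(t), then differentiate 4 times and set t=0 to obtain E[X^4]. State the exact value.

M_X(t) = e^(2*t^2 - 3*t)
D^4[M](t) = (256*t^4*e^(2*t^2) - 768*t^3*e^(2*t^2) + 1248*t^2*e^(2*t^2) - 1008*t*e^(2*t^2) + 345*e^(2*t^2))*e^(-3*t)

E[X^4] = D^4[M](0) = 345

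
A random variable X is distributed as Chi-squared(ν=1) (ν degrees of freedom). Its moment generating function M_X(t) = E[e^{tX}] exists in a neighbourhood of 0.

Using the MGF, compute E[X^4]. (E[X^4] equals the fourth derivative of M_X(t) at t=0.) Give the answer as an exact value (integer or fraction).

M_X(t) = 1/√(1 - 2*t)
M^(4)(t) = 105/(16*t^4*√(1 - 2*t) - 32*t^3*√(1 - 2*t) + 24*t^2*√(1 - 2*t) - 8*t*√(1 - 2*t) + √(1 - 2*t))

E[X^4] = M^(4)(0) = 105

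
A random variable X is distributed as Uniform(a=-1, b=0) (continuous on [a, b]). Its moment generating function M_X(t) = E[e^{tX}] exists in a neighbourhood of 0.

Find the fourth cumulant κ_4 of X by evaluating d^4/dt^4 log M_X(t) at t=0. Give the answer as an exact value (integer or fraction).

κ_4 = D^4[K](0) = -1/120

M_X(t) = (1 - e^(-t))/t
K_X(t) = log M_X(t) = -log(t) + log(1 - e^(-t))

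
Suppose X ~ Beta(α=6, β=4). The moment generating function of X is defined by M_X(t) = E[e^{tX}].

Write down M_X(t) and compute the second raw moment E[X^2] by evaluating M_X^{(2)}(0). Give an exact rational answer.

E[X^2] = d^2M/dt^2 |_{t=0} = 21/55

M_X(t) = ₁F₁(6; 10; t)
dM/dt = 3*₁F₁(7; 11; t)/5
d^2M/dt^2 = 21*₁F₁(8; 12; t)/55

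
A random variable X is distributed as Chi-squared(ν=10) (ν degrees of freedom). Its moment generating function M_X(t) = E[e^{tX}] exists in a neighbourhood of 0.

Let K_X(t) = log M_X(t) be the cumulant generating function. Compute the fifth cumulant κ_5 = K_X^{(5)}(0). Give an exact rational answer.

M_X(t) = (1 - 2*t)^(-5)
K_X(t) = log M_X(t) = -5*log(1 - 2*t)
K^(5)(t) = -3840/(32*t^5 - 80*t^4 + 80*t^3 - 40*t^2 + 10*t - 1)

κ_5 = K^(5)(0) = 3840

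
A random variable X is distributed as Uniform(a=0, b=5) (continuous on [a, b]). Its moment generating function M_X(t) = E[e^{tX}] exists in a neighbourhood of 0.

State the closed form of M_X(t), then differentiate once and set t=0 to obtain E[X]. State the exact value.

M_X(t) = (e^(5*t) - 1)/(5*t)
M′(t) = (5*t*e^(5*t) - e^(5*t) + 1)/(5*t^2)

E[X] = M′(0) = 5/2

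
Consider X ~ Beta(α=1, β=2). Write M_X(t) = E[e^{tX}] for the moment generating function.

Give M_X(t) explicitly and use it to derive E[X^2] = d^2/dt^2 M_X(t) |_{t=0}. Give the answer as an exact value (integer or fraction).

M_X(t) = ₁F₁(1; 3; t)
M^(2)(t) = ₁F₁(3; 5; t)/6

E[X^2] = M^(2)(0) = 1/6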